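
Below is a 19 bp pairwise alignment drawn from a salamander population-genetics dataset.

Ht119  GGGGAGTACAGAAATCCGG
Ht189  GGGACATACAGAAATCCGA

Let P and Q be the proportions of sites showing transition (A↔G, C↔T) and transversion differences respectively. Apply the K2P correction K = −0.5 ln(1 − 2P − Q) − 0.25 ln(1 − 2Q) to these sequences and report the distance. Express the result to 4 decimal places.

0.2576

The sequences differ at positions 4 (G/A, transition), 5 (A/C, transversion), 6 (G/A, transition), 19 (G/A, transition).
Of the 4 differences, 3 transitions and 1 transversion over 19 sites: P = 3/19 = 0.157895, Q = 1/19 = 0.052632.
d = −0.5·ln(0.631578) − 0.25·ln(0.894736) = −0.5·(-0.459534) − 0.25·(-0.111227) = 0.2576.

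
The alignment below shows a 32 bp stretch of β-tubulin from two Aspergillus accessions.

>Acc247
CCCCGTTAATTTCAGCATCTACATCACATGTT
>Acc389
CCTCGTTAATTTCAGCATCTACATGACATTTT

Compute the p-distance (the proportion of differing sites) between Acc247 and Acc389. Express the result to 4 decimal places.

Differing sites — 3:C/T; 25:C/G; 30:G/T.
There are 3 differences over 32 sites, so p = 3/32 = 0.0938.

0.0938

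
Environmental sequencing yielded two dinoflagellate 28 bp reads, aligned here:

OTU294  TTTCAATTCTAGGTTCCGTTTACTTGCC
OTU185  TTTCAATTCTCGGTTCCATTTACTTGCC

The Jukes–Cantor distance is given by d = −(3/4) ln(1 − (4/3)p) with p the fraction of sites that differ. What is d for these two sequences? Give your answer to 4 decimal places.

The sequences differ at positions 11 (A/C), 18 (G/A).
p = 2/28 = 0.071429.
d = −0.75 · ln(1 − (4/3)·0.071429) = −0.75 · ln(0.904761) = −0.75 · (-0.100084) = 0.0751.

0.0751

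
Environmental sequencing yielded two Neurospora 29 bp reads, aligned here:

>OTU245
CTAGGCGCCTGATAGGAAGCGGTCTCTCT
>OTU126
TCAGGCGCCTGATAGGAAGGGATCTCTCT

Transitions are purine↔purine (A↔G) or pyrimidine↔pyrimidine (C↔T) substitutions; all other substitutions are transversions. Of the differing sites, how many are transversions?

Mismatches occur at site 1 (C↔T, transition), site 2 (T↔C, transition), site 20 (C↔G, transversion), site 22 (G↔A, transition).
Of the 4 differences, 3 transitions and 1 transversion, so the answer is 1.

1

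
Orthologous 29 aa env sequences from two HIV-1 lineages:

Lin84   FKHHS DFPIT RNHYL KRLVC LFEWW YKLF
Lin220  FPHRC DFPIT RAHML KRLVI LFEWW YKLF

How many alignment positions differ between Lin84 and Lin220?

The sequences differ at positions 2 (K/P), 4 (H/R), 5 (S/C), 12 (N/A), 14 (Y/M), 20 (C/I).
That gives 6 mismatches out of 29 aligned sites, so the Hamming distance is 6.

6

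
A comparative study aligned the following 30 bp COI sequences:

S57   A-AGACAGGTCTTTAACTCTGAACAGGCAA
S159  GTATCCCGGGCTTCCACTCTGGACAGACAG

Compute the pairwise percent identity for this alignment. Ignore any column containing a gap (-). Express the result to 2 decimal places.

65.52%

Excluding the 1 gap column leaves 29 comparable sites.
Mismatches occur at site 1 (A→G), site 4 (G→T), site 5 (A→C), site 7 (A→C), site 10 (T→G), site 14 (T→C), site 15 (A→C), site 22 (A→G), site 27 (G→A), site 30 (A→G).
19 of the 29 comparable sites match, so the percent identity is 19/29 × 100 = 65.52%.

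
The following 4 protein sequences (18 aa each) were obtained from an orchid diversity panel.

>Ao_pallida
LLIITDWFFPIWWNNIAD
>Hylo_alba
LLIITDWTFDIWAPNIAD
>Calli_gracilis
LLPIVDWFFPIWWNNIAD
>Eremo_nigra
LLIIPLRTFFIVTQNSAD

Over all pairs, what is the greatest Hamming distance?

Pairwise Hamming distances:
  Ao_pallida vs Hylo_alba: 4
  Ao_pallida vs Calli_gracilis: 2
  Ao_pallida vs Eremo_nigra: 9
  Hylo_alba vs Calli_gracilis: 6
  Hylo_alba vs Eremo_nigra: 8
  Calli_gracilis vs Eremo_nigra: 10
The largest is 10, between Calli_gracilis and Eremo_nigra.

10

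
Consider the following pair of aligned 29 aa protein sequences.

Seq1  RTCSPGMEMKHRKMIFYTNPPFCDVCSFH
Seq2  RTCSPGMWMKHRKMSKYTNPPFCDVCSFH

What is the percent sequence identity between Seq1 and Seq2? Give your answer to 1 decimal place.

89.7%

The sequences differ at positions 8 (E/W), 15 (I/S), 16 (F/K).
26 of the 29 sites match, so the percent identity is 26/29 × 100 = 89.7%.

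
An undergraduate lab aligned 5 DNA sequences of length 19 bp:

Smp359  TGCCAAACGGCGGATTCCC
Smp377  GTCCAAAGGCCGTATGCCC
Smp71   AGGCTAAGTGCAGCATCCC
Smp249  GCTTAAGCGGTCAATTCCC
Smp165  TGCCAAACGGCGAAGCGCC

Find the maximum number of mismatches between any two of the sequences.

13

Pairwise Hamming distances:
  Smp359 vs Smp377: 6
  Smp359 vs Smp71: 8
  Smp359 vs Smp249: 8
  Smp359 vs Smp165: 4
  Smp377 vs Smp71: 11
  Smp377 vs Smp249: 10
  Smp377 vs Smp165: 8
  Smp71 vs Smp249: 13
  Smp71 vs Smp165: 11
  Smp249 vs Smp165: 10
The largest is 13, between Smp71 and Smp249.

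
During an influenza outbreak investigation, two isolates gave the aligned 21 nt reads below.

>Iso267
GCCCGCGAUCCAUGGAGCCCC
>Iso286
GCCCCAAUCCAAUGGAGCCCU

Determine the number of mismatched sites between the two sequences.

Mismatches occur at site 5 (G→C), site 6 (C→A), site 7 (G→A), site 8 (A→U), site 9 (U→C), site 11 (C→A), site 21 (C→U).
That gives 7 mismatches out of 21 aligned sites, so the Hamming distance is 7.

7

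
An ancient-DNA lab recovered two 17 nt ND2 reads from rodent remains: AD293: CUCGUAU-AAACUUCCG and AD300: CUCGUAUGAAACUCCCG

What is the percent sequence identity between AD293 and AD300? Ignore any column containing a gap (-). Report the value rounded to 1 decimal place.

93.8%

Excluding the 1 gap column leaves 16 comparable sites.
The sequences differ at position 14 (U/C).
15 of the 16 comparable sites match, so the percent identity is 15/16 × 100 = 93.8%.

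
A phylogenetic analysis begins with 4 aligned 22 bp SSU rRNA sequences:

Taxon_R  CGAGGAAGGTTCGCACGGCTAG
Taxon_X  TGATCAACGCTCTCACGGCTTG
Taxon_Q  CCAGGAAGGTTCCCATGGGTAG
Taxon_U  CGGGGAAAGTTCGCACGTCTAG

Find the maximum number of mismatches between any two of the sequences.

10

Pairwise Hamming distances:
  Taxon_R vs Taxon_X: 7
  Taxon_R vs Taxon_Q: 4
  Taxon_R vs Taxon_U: 3
  Taxon_X vs Taxon_Q: 10
  Taxon_X vs Taxon_U: 9
  Taxon_Q vs Taxon_U: 7
The largest is 10, between Taxon_X and Taxon_Q.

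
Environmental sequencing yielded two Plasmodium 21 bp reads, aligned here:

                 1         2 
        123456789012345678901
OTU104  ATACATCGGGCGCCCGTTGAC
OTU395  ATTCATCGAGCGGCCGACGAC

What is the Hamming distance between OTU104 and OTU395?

Differing sites — 3:A/T; 9:G/A; 13:C/G; 17:T/A; 18:T/C.
That gives 5 mismatches out of 21 aligned sites, so the Hamming distance is 5.

5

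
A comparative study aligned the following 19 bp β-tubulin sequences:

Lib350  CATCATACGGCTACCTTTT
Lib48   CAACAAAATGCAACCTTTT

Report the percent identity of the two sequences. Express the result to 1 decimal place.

Differing sites — 3:T/A; 6:T/A; 8:C/A; 9:G/T; 12:T/A.
14 of the 19 sites match, so the percent identity is 14/19 × 100 = 73.7%.

73.7%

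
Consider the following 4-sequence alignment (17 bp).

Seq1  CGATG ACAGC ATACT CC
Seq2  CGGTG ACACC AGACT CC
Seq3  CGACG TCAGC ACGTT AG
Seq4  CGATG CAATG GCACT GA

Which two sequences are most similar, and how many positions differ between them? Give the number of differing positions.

3

Pairwise Hamming distances:
  Seq1 vs Seq2: 3
  Seq1 vs Seq3: 7
  Seq1 vs Seq4: 8
  Seq2 vs Seq3: 9
  Seq2 vs Seq4: 9
  Seq3 vs Seq4: 10
The smallest is 3, between Seq1 and Seq2.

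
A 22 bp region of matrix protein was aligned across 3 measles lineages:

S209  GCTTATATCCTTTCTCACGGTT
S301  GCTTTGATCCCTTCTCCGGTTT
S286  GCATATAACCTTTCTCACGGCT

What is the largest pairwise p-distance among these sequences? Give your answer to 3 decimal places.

0.409

Pairwise Hamming distances:
  S209 vs S301: 6
  S209 vs S286: 3
  S301 vs S286: 9
The largest is 9 mismatches, between S301 and S286; p = 9/22 = 0.409.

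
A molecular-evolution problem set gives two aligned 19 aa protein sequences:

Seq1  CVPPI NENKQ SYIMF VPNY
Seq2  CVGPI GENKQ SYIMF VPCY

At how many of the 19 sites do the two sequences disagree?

3

The sequences differ at positions 3 (P/G), 6 (N/G), 18 (N/C).
That gives 3 mismatches out of 19 aligned sites, so the Hamming distance is 3.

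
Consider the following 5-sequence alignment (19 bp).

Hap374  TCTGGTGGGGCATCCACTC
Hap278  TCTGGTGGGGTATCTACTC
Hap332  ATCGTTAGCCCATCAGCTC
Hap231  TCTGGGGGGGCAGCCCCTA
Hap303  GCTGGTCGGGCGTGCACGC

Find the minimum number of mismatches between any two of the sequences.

2

Pairwise Hamming distances:
  Hap374 vs Hap278: 2
  Hap374 vs Hap332: 9
  Hap374 vs Hap231: 4
  Hap374 vs Hap303: 5
  Hap278 vs Hap332: 10
  Hap278 vs Hap231: 6
  Hap278 vs Hap303: 7
  Hap332 vs Hap231: 12
  Hap332 vs Hap303: 12
  Hap231 vs Hap303: 9
The smallest is 2, between Hap374 and Hap278.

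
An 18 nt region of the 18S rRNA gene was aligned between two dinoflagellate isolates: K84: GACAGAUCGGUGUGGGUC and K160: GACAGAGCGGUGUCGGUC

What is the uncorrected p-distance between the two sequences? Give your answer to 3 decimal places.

0.111

The sequences differ at positions 7 (U/G), 14 (G/C).
There are 2 differences over 18 sites, so p = 2/18 = 0.111.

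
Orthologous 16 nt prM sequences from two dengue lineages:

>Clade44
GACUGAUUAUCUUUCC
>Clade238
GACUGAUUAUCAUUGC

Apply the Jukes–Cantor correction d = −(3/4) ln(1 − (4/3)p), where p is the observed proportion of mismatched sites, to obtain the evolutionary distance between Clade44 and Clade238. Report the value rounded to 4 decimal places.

0.1367

The sequences differ at positions 12 (U/A), 15 (C/G).
p = 2/16 = 0.125000.
d = −0.75 · ln(1 − (4/3)·0.125000) = −0.75 · ln(0.833333) = −0.75 · (-0.182322) = 0.1367.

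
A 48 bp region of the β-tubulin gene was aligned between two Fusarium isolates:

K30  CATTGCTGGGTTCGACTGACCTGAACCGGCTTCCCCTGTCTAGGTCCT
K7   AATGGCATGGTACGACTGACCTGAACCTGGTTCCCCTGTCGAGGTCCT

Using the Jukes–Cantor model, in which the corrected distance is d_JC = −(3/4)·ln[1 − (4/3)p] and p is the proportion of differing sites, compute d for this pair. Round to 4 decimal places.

0.1885

Mismatches occur at site 1 (C/A), site 4 (T/G), site 7 (T/A), site 8 (G/T), site 12 (T/A), site 28 (G/T), site 30 (C/G), site 41 (T/G).
p = 8/48 = 0.166667.
d = −0.75 · ln(1 − (4/3)·0.166667) = −0.75 · ln(0.777777) = −0.75 · (-0.251315) = 0.1885.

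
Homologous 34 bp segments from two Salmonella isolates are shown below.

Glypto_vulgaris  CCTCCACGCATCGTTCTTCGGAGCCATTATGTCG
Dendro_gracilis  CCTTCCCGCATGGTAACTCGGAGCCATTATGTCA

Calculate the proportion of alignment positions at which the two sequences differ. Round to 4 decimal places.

0.2059

Differing sites — 4:C/T; 6:A/C; 12:C/G; 15:T/A; 16:C/A; 17:T/C; 34:G/A.
There are 7 differences over 34 sites, so p = 7/34 = 0.2059.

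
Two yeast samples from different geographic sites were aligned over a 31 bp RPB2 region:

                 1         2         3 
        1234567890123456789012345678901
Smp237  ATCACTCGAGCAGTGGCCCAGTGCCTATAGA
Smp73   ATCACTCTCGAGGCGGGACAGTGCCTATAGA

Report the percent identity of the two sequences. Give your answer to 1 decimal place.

Differing sites — 8:G/T; 9:A/C; 11:C/A; 12:A/G; 14:T/C; 17:C/G; 18:C/A.
24 of the 31 sites match, so the percent identity is 24/31 × 100 = 77.4%.

77.4%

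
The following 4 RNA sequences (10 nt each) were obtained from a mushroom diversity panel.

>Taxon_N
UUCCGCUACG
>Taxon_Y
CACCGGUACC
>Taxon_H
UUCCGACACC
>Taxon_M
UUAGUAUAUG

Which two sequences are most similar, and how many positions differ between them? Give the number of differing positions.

Pairwise Hamming distances:
  Taxon_N vs Taxon_Y: 4
  Taxon_N vs Taxon_H: 3
  Taxon_N vs Taxon_M: 5
  Taxon_Y vs Taxon_H: 4
  Taxon_Y vs Taxon_M: 8
  Taxon_H vs Taxon_M: 6
The smallest is 3, between Taxon_N and Taxon_H.

3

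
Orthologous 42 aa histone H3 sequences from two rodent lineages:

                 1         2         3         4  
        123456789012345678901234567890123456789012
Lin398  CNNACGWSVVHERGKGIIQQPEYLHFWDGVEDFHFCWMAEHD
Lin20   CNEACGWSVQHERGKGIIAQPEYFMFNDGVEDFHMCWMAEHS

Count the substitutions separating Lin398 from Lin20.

8

The sequences differ at positions 3 (N/E), 10 (V/Q), 19 (Q/A), 24 (L/F), 25 (H/M), 27 (W/N), 35 (F/M), 42 (D/S).
That gives 8 mismatches out of 42 aligned sites, so the Hamming distance is 8.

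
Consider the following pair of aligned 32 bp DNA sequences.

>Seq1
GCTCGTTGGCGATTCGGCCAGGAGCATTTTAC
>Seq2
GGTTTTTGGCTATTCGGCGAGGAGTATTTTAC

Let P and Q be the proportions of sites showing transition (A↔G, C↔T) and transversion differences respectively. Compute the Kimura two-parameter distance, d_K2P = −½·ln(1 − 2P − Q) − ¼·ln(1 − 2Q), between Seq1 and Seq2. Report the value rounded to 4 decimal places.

0.2158

Mismatches occur at site 2 (C/G, transversion), site 4 (C/T, transition), site 5 (G/T, transversion), site 11 (G/T, transversion), site 19 (C/G, transversion), site 25 (C/T, transition).
Of the 6 differences, 2 transitions and 4 transversions over 32 sites: P = 2/32 = 0.062500, Q = 4/32 = 0.125000.
d = −0.5·ln(0.750000) − 0.25·ln(0.750000) = −0.5·(-0.287682) − 0.25·(-0.287682) = 0.2158.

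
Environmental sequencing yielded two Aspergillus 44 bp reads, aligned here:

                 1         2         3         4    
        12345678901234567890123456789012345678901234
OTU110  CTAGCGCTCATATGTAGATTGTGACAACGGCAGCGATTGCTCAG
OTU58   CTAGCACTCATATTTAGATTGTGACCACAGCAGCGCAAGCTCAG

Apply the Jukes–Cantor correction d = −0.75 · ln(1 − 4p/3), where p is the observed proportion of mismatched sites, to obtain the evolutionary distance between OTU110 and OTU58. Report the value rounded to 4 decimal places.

Differing sites — 6:G/A; 14:G/T; 26:A/C; 29:G/A; 36:A/C; 37:T/A; 38:T/A.
p = 7/44 = 0.159091.
d = −0.75 · ln(1 − (4/3)·0.159091) = −0.75 · ln(0.787879) = −0.75 · (-0.238411) = 0.1788.

0.1788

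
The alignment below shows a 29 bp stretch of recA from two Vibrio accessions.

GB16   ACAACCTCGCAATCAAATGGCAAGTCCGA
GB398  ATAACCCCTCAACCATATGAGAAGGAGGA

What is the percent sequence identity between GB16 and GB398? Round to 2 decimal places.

65.52%

Differing sites — 2:C/T; 7:T/C; 9:G/T; 13:T/C; 16:A/T; 20:G/A; 21:C/G; 25:T/G; 26:C/A; 27:C/G.
19 of the 29 sites match, so the percent identity is 19/29 × 100 = 65.52%.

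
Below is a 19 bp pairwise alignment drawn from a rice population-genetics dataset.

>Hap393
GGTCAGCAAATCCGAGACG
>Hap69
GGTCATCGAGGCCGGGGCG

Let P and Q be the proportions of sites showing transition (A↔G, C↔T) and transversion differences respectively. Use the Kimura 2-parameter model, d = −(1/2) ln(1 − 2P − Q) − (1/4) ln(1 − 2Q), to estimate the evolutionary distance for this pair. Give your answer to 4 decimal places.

0.4327

The sequences differ at positions 6 (G/T, transversion), 8 (A/G, transition), 10 (A/G, transition), 11 (T/G, transversion), 15 (A/G, transition), 17 (A/G, transition).
Of the 6 differences, 4 transitions and 2 transversions over 19 sites: P = 4/19 = 0.210526, Q = 2/19 = 0.105263.
d = −0.5·ln(0.473685) − 0.25·ln(0.789474) = −0.5·(-0.747213) − 0.25·(-0.236388) = 0.4327.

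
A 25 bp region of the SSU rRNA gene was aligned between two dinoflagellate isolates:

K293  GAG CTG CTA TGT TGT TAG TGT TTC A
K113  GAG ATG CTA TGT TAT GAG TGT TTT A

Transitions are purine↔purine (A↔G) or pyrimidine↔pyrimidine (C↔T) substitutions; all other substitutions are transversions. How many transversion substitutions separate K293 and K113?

2

Differing sites — 4:C/A (Tv); 14:G/A (Ti); 16:T/G (Tv); 24:C/T (Ti).
Of the 4 differences, 2 transitions and 2 transversions, so the answer is 2.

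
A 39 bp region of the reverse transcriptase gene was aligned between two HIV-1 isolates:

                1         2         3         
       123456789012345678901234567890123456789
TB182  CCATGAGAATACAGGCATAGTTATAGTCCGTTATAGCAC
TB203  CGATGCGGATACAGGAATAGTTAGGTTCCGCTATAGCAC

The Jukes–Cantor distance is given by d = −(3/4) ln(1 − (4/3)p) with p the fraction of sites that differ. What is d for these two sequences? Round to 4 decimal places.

0.2396

The sequences differ at positions 2 (C/G), 6 (A/C), 8 (A/G), 16 (C/A), 24 (T/G), 25 (A/G), 26 (G/T), 31 (T/C).
p = 8/39 = 0.205128.
d = −0.75 · ln(1 − (4/3)·0.205128) = −0.75 · ln(0.726496) = −0.75 · (-0.319522) = 0.2396.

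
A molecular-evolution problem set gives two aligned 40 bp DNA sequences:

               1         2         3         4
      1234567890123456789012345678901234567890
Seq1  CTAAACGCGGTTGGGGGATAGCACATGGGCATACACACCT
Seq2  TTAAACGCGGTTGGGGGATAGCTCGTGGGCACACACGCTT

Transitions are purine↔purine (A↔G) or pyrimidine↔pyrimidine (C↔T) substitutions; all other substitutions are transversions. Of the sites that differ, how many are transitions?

5

Differing sites — 1:C/T (Ti); 23:A/T (Tv); 25:A/G (Ti); 32:T/C (Ti); 37:A/G (Ti); 39:C/T (Ti).
Of the 6 differences, 5 transitions and 1 transversion, so the answer is 5.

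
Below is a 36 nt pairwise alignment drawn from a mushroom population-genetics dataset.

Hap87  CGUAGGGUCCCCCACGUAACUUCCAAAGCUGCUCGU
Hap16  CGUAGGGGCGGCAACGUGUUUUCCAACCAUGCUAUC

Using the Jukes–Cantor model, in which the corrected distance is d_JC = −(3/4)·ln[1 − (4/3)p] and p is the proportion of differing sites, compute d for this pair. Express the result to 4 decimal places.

The sequences differ at positions 8 (U/G), 10 (C/G), 11 (C/G), 13 (C/A), 18 (A/G), 19 (A/U), 20 (C/U), 27 (A/C), 28 (G/C), 29 (C/A), 34 (C/A), 35 (G/U), 36 (U/C).
p = 13/36 = 0.361111.
d = −0.75 · ln(1 − (4/3)·0.361111) = −0.75 · ln(0.518519) = −0.75 · (-0.656779) = 0.4926.

0.4926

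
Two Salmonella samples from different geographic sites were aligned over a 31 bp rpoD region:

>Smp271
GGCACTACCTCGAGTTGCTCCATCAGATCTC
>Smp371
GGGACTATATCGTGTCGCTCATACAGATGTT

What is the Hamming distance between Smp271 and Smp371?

10

Mismatches occur at site 3 (C↔G), site 8 (C↔T), site 9 (C↔A), site 13 (A↔T), site 16 (T↔C), site 21 (C↔A), site 22 (A↔T), site 23 (T↔A), site 29 (C↔G), site 31 (C↔T).
That gives 10 mismatches out of 31 aligned sites, so the Hamming distance is 10.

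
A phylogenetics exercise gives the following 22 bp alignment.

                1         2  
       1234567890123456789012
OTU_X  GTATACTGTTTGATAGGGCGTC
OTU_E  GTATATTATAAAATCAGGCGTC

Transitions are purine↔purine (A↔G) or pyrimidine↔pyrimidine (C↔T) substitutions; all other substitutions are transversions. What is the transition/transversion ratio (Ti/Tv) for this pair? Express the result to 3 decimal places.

1.333

Mismatches occur at site 6 (C/T, transition), site 8 (G/A, transition), site 10 (T/A, transversion), site 11 (T/A, transversion), site 12 (G/A, transition), site 15 (A/C, transversion), site 16 (G/A, transition).
Of the 7 differences, 4 transitions and 3 transversions, so Ti/Tv = 4/3 = 1.333.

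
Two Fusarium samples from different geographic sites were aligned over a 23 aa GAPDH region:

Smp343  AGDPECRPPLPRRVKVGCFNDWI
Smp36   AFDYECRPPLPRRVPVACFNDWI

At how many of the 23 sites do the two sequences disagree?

Mismatches occur at site 2 (G→F), site 4 (P→Y), site 15 (K→P), site 17 (G→A).
That gives 4 mismatches out of 23 aligned sites, so the Hamming distance is 4.

4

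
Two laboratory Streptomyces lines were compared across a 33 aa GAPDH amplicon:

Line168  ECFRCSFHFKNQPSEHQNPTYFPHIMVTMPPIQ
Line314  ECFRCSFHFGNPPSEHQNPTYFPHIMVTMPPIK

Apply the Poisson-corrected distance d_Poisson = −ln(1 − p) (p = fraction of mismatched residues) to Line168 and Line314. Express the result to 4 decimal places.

0.0953

Differing sites — 10:K/G; 12:Q/P; 33:Q/K.
p = 3/33 = 0.090909.
d = −ln(1 − 0.090909) = −ln(0.909091) = 0.0953.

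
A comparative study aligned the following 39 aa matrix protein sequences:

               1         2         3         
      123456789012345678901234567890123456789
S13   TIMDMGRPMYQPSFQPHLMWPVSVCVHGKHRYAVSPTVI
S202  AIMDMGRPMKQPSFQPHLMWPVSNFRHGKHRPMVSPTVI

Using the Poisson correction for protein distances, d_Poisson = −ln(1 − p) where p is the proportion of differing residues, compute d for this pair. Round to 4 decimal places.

Mismatches occur at site 1 (T/A), site 10 (Y/K), site 24 (V/N), site 25 (C/F), site 26 (V/R), site 32 (Y/P), site 33 (A/M).
p = 7/39 = 0.179487.
d = −ln(1 − 0.179487) = −ln(0.820513) = 0.1978.

0.1978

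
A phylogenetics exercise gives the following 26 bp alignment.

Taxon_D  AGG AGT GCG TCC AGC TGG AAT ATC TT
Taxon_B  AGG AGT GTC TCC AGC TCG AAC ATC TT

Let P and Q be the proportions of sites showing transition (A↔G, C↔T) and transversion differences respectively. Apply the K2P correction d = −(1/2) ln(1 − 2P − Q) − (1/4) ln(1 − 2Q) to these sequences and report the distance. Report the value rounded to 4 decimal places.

Mismatches occur at site 8 (C↔T, transition), site 9 (G↔C, transversion), site 17 (G↔C, transversion), site 21 (T↔C, transition).
Of the 4 differences, 2 transitions and 2 transversions over 26 sites: P = 2/26 = 0.076923, Q = 2/26 = 0.076923.
d = −0.5·ln(0.769231) − 0.25·ln(0.846154) = −0.5·(-0.262364) − 0.25·(-0.167054) = 0.1729.

0.1729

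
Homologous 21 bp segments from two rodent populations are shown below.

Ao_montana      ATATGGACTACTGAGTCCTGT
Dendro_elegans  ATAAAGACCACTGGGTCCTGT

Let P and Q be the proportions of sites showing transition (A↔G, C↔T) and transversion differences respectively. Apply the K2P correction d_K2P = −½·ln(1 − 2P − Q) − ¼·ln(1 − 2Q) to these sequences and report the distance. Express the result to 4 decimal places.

The sequences differ at positions 4 (T/A, transversion), 5 (G/A, transition), 9 (T/C, transition), 14 (A/G, transition).
Of the 4 differences, 3 transitions and 1 transversion over 21 sites: P = 3/21 = 0.142857, Q = 1/21 = 0.047619.
d = −0.5·ln(0.666667) − 0.25·ln(0.904762) = −0.5·(-0.405465) − 0.25·(-0.100083) = 0.2278.

0.2278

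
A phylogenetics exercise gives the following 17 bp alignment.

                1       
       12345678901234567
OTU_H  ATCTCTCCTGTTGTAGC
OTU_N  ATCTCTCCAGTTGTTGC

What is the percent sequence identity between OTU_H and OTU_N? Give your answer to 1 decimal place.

88.2%

Mismatches occur at site 9 (T/A), site 15 (A/T).
15 of the 17 sites match, so the percent identity is 15/17 × 100 = 88.2%.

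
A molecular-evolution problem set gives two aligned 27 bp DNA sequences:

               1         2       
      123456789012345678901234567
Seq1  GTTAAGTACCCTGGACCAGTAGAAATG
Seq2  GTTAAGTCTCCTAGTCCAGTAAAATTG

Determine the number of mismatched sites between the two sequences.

6

Mismatches occur at site 8 (A/C), site 9 (C/T), site 13 (G/A), site 15 (A/T), site 22 (G/A), site 25 (A/T).
That gives 6 mismatches out of 27 aligned sites, so the Hamming distance is 6.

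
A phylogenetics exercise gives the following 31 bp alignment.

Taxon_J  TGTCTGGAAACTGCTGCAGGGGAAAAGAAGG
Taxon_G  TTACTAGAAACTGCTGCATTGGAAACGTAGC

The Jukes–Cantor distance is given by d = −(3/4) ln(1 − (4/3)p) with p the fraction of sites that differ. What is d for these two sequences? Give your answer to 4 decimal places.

0.3163

Differing sites — 2:G/T; 3:T/A; 6:G/A; 19:G/T; 20:G/T; 26:A/C; 28:A/T; 31:G/C.
p = 8/31 = 0.258065.
d = −0.75 · ln(1 − (4/3)·0.258065) = −0.75 · ln(0.655913) = −0.75 · (-0.421727) = 0.3163.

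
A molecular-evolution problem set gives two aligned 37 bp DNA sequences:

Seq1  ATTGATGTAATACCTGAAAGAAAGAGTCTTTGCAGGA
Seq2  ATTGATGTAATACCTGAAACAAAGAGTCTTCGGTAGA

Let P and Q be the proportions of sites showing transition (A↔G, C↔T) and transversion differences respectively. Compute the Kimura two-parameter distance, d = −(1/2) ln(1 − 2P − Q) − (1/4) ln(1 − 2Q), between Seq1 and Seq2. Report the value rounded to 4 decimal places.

0.1491

The sequences differ at positions 20 (G/C, transversion), 31 (T/C, transition), 33 (C/G, transversion), 34 (A/T, transversion), 35 (G/A, transition).
Of the 5 differences, 2 transitions and 3 transversions over 37 sites: P = 2/37 = 0.054054, Q = 3/37 = 0.081081.
d = −0.5·ln(0.810811) − 0.25·ln(0.837838) = −0.5·(-0.209720) − 0.25·(-0.176931) = 0.1491.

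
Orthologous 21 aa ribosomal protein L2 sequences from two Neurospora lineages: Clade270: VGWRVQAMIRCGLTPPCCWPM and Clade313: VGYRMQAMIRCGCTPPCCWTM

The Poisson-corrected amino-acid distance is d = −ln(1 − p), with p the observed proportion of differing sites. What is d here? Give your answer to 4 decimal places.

The sequences differ at positions 3 (W/Y), 5 (V/M), 13 (L/C), 20 (P/T).
p = 4/21 = 0.190476.
d = −ln(1 − 0.190476) = −ln(0.809524) = 0.2113.

0.2113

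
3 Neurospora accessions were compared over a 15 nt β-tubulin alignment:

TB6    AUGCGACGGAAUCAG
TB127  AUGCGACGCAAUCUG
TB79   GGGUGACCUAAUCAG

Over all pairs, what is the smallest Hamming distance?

Pairwise Hamming distances:
  TB6 vs TB127: 2
  TB6 vs TB79: 5
  TB127 vs TB79: 6
The smallest is 2, between TB6 and TB127.

2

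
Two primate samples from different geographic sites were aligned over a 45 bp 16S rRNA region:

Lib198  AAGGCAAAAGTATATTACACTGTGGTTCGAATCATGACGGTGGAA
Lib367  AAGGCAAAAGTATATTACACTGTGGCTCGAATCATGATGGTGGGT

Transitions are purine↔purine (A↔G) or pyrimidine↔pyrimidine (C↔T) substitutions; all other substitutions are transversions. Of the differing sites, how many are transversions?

Mismatches occur at site 26 (T/C, transition), site 38 (C/T, transition), site 44 (A/G, transition), site 45 (A/T, transversion).
Of the 4 differences, 3 transitions and 1 transversion, so the answer is 1.

1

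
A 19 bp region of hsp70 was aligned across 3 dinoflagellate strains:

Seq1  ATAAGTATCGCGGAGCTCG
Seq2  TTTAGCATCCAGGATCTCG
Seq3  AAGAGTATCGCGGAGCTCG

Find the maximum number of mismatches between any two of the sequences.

7

Pairwise Hamming distances:
  Seq1 vs Seq2: 6
  Seq1 vs Seq3: 2
  Seq2 vs Seq3: 7
The largest is 7, between Seq2 and Seq3.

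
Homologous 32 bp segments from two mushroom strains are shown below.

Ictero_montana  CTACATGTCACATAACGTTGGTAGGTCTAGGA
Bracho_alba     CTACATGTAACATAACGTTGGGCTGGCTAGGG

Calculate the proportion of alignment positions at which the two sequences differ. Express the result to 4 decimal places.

Differing sites — 9:C/A; 22:T/G; 23:A/C; 24:G/T; 26:T/G; 32:A/G.
There are 6 differences over 32 sites, so p = 6/32 = 0.1875.

0.1875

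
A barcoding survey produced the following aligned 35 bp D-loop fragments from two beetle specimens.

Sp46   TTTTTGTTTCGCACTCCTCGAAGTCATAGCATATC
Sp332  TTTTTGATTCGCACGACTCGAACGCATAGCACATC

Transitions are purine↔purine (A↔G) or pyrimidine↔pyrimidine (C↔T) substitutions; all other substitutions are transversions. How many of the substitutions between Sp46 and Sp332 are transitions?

Differing sites — 7:T/A (Tv); 15:T/G (Tv); 16:C/A (Tv); 23:G/C (Tv); 24:T/G (Tv); 32:T/C (Ti).
Of the 6 differences, 1 transition and 5 transversions, so the answer is 1.

1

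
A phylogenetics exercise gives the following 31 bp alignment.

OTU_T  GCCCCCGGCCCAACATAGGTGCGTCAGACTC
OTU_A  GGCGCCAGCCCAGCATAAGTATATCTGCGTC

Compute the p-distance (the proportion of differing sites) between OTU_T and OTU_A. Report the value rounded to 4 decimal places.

The sequences differ at positions 2 (C/G), 4 (C/G), 7 (G/A), 13 (A/G), 18 (G/A), 21 (G/A), 22 (C/T), 23 (G/A), 26 (A/T), 28 (A/C), 29 (C/G).
There are 11 differences over 31 sites, so p = 11/31 = 0.3548.

0.3548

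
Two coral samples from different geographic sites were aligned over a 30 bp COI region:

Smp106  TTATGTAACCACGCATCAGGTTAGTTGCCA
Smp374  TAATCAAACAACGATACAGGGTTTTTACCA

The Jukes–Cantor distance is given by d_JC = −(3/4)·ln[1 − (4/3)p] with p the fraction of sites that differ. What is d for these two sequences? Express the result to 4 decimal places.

The sequences differ at positions 2 (T/A), 5 (G/C), 6 (T/A), 10 (C/A), 14 (C/A), 15 (A/T), 16 (T/A), 21 (T/G), 23 (A/T), 24 (G/T), 27 (G/A).
p = 11/30 = 0.366667.
d = −0.75 · ln(1 − (4/3)·0.366667) = −0.75 · ln(0.511111) = −0.75 · (-0.671168) = 0.5034.

0.5034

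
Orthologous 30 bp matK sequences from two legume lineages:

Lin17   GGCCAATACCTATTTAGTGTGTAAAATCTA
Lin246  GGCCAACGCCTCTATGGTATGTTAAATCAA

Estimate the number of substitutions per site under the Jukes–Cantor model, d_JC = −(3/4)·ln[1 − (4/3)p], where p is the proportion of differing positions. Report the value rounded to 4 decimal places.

Differing sites — 7:T/C; 8:A/G; 12:A/C; 14:T/A; 16:A/G; 19:G/A; 23:A/T; 29:T/A.
p = 8/30 = 0.266667.
d = −0.75 · ln(1 − (4/3)·0.266667) = −0.75 · ln(0.644444) = −0.75 · (-0.439367) = 0.3295.

0.3295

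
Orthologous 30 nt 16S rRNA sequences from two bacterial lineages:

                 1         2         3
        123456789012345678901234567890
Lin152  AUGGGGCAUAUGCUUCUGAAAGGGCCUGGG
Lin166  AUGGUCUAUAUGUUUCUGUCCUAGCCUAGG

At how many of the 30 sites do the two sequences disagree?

10

Differing sites — 5:G/U; 6:G/C; 7:C/U; 13:C/U; 19:A/U; 20:A/C; 21:A/C; 22:G/U; 23:G/A; 28:G/A.
That gives 10 mismatches out of 30 aligned sites, so the Hamming distance is 10.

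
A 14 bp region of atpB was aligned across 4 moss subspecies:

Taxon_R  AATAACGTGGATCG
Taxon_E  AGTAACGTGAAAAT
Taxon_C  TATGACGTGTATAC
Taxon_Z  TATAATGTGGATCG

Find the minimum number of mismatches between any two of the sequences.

Pairwise Hamming distances:
  Taxon_R vs Taxon_E: 5
  Taxon_R vs Taxon_C: 5
  Taxon_R vs Taxon_Z: 2
  Taxon_E vs Taxon_C: 6
  Taxon_E vs Taxon_Z: 7
  Taxon_C vs Taxon_Z: 5
The smallest is 2, between Taxon_R and Taxon_Z.

2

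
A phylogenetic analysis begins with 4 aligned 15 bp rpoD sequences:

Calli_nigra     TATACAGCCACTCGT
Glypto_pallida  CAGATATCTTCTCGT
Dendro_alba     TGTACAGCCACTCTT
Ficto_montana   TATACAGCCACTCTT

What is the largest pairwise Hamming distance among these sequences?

8

Pairwise Hamming distances:
  Calli_nigra vs Glypto_pallida: 6
  Calli_nigra vs Dendro_alba: 2
  Calli_nigra vs Ficto_montana: 1
  Glypto_pallida vs Dendro_alba: 8
  Glypto_pallida vs Ficto_montana: 7
  Dendro_alba vs Ficto_montana: 1
The largest is 8, between Glypto_pallida and Dendro_alba.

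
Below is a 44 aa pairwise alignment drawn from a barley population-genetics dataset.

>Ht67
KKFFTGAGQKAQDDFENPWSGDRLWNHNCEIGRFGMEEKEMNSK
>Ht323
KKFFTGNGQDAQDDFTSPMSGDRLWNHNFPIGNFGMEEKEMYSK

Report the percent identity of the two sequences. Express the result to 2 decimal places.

79.55%

Differing sites — 7:A/N; 10:K/D; 16:E/T; 17:N/S; 19:W/M; 29:C/F; 30:E/P; 33:R/N; 42:N/Y.
35 of the 44 sites match, so the percent identity is 35/44 × 100 = 79.55%.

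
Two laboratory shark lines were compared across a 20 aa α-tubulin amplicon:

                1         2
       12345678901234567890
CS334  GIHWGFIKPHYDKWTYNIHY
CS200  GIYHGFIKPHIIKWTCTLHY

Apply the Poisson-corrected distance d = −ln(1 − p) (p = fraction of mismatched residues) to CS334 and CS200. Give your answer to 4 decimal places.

Differing sites — 3:H/Y; 4:W/H; 11:Y/I; 12:D/I; 16:Y/C; 17:N/T; 18:I/L.
p = 7/20 = 0.350000.
d = −ln(1 − 0.350000) = −ln(0.650000) = 0.4308.

0.4308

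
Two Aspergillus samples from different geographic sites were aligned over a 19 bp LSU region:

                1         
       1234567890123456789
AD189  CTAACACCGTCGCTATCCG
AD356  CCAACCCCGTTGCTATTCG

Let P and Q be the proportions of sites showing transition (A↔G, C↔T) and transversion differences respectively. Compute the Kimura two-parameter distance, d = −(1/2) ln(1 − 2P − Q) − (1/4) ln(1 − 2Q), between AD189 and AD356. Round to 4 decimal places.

0.2576

Differing sites — 2:T/C (Ti); 6:A/C (Tv); 11:C/T (Ti); 17:C/T (Ti).
Of the 4 differences, 3 transitions and 1 transversion over 19 sites: P = 3/19 = 0.157895, Q = 1/19 = 0.052632.
d = −0.5·ln(0.631578) − 0.25·ln(0.894736) = −0.5·(-0.459534) − 0.25·(-0.111227) = 0.2576.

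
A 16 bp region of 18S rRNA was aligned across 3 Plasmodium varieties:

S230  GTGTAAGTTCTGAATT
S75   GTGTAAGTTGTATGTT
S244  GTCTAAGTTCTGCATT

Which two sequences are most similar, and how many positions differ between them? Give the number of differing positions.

2

Pairwise Hamming distances:
  S230 vs S75: 4
  S230 vs S244: 2
  S75 vs S244: 5
The smallest is 2, between S230 and S244.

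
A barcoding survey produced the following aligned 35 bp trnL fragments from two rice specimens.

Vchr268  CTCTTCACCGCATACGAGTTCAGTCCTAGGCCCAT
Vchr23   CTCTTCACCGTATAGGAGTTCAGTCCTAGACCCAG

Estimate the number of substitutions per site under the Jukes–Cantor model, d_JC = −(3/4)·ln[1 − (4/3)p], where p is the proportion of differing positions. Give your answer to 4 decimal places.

0.1240

Mismatches occur at site 11 (C↔T), site 15 (C↔G), site 30 (G↔A), site 35 (T↔G).
p = 4/35 = 0.114286.
d = −0.75 · ln(1 − (4/3)·0.114286) = −0.75 · ln(0.847619) = −0.75 · (-0.165324) = 0.1240.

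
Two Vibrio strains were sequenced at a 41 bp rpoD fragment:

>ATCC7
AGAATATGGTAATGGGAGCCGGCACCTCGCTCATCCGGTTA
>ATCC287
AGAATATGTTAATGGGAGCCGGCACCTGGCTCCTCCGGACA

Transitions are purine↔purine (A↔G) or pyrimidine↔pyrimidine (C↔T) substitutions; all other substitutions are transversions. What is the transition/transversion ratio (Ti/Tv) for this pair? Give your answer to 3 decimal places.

Differing sites — 9:G/T (Tv); 28:C/G (Tv); 33:A/C (Tv); 39:T/A (Tv); 40:T/C (Ti).
Of the 5 differences, 1 transition and 4 transversions, so Ti/Tv = 1/4 = 0.250.

0.250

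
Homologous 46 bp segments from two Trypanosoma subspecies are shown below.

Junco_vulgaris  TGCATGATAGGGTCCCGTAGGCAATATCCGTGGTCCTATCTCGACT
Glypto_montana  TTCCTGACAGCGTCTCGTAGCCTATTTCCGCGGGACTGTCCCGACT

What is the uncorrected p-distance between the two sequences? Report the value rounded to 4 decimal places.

0.2826

The sequences differ at positions 2 (G/T), 4 (A/C), 8 (T/C), 11 (G/C), 15 (C/T), 21 (G/C), 23 (A/T), 26 (A/T), 31 (T/C), 34 (T/G), 35 (C/A), 38 (A/G), 41 (T/C).
There are 13 differences over 46 sites, so p = 13/46 = 0.2826.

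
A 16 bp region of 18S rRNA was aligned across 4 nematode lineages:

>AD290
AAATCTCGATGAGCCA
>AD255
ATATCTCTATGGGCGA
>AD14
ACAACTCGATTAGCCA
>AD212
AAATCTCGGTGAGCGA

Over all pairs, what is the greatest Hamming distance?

Pairwise Hamming distances:
  AD290 vs AD255: 4
  AD290 vs AD14: 3
  AD290 vs AD212: 2
  AD255 vs AD14: 6
  AD255 vs AD212: 4
  AD14 vs AD212: 5
The largest is 6, between AD255 and AD14.

6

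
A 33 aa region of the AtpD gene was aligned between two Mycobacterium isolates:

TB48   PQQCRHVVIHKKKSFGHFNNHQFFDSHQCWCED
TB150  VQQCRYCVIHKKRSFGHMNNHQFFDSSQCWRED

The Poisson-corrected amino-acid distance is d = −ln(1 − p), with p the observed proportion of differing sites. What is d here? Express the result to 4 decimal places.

Mismatches occur at site 1 (P→V), site 6 (H→Y), site 7 (V→C), site 13 (K→R), site 18 (F→M), site 27 (H→S), site 31 (C→R).
p = 7/33 = 0.212121.
d = −ln(1 − 0.212121) = −ln(0.787879) = 0.2384.

0.2384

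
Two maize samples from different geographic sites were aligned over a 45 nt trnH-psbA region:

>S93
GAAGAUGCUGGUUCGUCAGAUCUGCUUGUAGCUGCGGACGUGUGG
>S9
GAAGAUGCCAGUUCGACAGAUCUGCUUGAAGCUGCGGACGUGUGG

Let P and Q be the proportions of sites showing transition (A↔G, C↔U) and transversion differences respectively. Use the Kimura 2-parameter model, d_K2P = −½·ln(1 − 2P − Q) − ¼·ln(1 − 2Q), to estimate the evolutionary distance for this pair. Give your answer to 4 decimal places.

Mismatches occur at site 9 (U→C, transition), site 10 (G→A, transition), site 16 (U→A, transversion), site 29 (U→A, transversion).
Of the 4 differences, 2 transitions and 2 transversions over 45 sites: P = 2/45 = 0.044444, Q = 2/45 = 0.044444.
d = −0.5·ln(0.866668) − 0.25·ln(0.911112) = −0.5·(-0.143099) − 0.25·(-0.093089) = 0.0948.

0.0948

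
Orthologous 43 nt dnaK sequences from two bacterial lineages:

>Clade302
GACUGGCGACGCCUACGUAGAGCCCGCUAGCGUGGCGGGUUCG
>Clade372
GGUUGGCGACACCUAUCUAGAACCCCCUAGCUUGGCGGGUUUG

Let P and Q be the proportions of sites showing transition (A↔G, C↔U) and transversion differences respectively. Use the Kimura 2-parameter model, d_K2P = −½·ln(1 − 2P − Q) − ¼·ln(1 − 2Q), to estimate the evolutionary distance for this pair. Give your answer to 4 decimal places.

0.2521

Mismatches occur at site 2 (A/G, transition), site 3 (C/U, transition), site 11 (G/A, transition), site 16 (C/U, transition), site 17 (G/C, transversion), site 22 (G/A, transition), site 26 (G/C, transversion), site 32 (G/U, transversion), site 42 (C/U, transition).
Of the 9 differences, 6 transitions and 3 transversions over 43 sites: P = 6/43 = 0.139535, Q = 3/43 = 0.069767.
d = −0.5·ln(0.651163) − 0.25·ln(0.860466) = −0.5·(-0.428995) − 0.25·(-0.150281) = 0.2521.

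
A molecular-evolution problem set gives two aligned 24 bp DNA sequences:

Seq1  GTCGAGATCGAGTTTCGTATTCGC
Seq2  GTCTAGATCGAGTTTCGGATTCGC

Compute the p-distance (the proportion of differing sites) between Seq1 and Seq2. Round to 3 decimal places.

Mismatches occur at site 4 (G/T), site 18 (T/G).
There are 2 differences over 24 sites, so p = 2/24 = 0.083.

0.083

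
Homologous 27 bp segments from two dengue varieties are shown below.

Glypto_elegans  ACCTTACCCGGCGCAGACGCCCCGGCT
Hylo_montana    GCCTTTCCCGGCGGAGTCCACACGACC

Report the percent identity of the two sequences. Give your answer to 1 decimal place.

66.7%

Mismatches occur at site 1 (A↔G), site 6 (A↔T), site 14 (C↔G), site 17 (A↔T), site 19 (G↔C), site 20 (C↔A), site 22 (C↔A), site 25 (G↔A), site 27 (T↔C).
18 of the 27 sites match, so the percent identity is 18/27 × 100 = 66.7%.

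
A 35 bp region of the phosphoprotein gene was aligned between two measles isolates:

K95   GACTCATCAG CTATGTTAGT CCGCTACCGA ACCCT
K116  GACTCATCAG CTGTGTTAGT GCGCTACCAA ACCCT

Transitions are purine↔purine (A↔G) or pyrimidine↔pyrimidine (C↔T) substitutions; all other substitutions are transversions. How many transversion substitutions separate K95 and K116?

Differing sites — 13:A/G (Ti); 21:C/G (Tv); 29:G/A (Ti).
Of the 3 differences, 2 transitions and 1 transversion, so the answer is 1.

1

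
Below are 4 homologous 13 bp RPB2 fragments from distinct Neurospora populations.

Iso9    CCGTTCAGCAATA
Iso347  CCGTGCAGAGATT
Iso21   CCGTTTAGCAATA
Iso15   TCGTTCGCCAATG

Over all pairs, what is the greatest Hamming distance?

Pairwise Hamming distances:
  Iso9 vs Iso347: 4
  Iso9 vs Iso21: 1
  Iso9 vs Iso15: 4
  Iso347 vs Iso21: 5
  Iso347 vs Iso15: 7
  Iso21 vs Iso15: 5
The largest is 7, between Iso347 and Iso15.

7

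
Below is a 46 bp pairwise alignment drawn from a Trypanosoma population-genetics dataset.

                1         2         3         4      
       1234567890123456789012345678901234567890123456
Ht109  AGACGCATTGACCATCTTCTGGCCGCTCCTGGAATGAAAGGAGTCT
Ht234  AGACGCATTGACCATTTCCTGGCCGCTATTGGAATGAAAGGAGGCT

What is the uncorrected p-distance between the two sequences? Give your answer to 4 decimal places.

The sequences differ at positions 16 (C/T), 18 (T/C), 28 (C/A), 29 (C/T), 44 (T/G).
There are 5 differences over 46 sites, so p = 5/46 = 0.1087.

0.1087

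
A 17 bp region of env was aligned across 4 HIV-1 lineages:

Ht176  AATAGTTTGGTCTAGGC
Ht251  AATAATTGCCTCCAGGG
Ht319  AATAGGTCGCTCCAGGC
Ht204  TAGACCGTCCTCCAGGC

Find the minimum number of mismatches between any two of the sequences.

4

Pairwise Hamming distances:
  Ht176 vs Ht251: 6
  Ht176 vs Ht319: 4
  Ht176 vs Ht204: 8
  Ht251 vs Ht319: 5
  Ht251 vs Ht204: 7
  Ht319 vs Ht204: 7
The smallest is 4, between Ht176 and Ht319.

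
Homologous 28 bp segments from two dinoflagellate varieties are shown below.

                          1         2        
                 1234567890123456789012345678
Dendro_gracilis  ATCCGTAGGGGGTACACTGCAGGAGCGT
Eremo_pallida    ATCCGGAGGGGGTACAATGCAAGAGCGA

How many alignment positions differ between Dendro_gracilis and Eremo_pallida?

Differing sites — 6:T/G; 17:C/A; 22:G/A; 28:T/A.
That gives 4 mismatches out of 28 aligned sites, so the Hamming distance is 4.

4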